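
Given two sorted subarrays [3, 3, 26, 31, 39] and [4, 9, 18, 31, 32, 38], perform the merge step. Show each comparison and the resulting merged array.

Merging process:

Compare 3 vs 4: take 3 from left. Merged: [3]
Compare 3 vs 4: take 3 from left. Merged: [3, 3]
Compare 26 vs 4: take 4 from right. Merged: [3, 3, 4]
Compare 26 vs 9: take 9 from right. Merged: [3, 3, 4, 9]
Compare 26 vs 18: take 18 from right. Merged: [3, 3, 4, 9, 18]
Compare 26 vs 31: take 26 from left. Merged: [3, 3, 4, 9, 18, 26]
Compare 31 vs 31: take 31 from left. Merged: [3, 3, 4, 9, 18, 26, 31]
Compare 39 vs 31: take 31 from right. Merged: [3, 3, 4, 9, 18, 26, 31, 31]
Compare 39 vs 32: take 32 from right. Merged: [3, 3, 4, 9, 18, 26, 31, 31, 32]
Compare 39 vs 38: take 38 from right. Merged: [3, 3, 4, 9, 18, 26, 31, 31, 32, 38]
Append remaining from left: [39]. Merged: [3, 3, 4, 9, 18, 26, 31, 31, 32, 38, 39]

Final merged array: [3, 3, 4, 9, 18, 26, 31, 31, 32, 38, 39]
Total comparisons: 10

The merged array is [3, 3, 4, 9, 18, 26, 31, 31, 32, 38, 39], requiring 10 comparisons. The merge step runs in O(n) time where n is the total number of elements.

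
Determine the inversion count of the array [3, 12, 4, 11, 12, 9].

Finding inversions in [3, 12, 4, 11, 12, 9]:

(1, 2): arr[1]=12 > arr[2]=4
(1, 3): arr[1]=12 > arr[3]=11
(1, 5): arr[1]=12 > arr[5]=9
(3, 5): arr[3]=11 > arr[5]=9
(4, 5): arr[4]=12 > arr[5]=9

Total inversions: 5

The array has 5 inversion(s): (1,2), (1,3), (1,5), (3,5), (4,5). Each pair (i,j) satisfies i < j and arr[i] > arr[j].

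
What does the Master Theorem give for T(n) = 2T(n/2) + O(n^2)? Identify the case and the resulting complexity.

Master Theorem for T(n) = 2T(n/2) + O(n^2):

a = 2, b = 2, c = 2
log_b(a) = log_2(2) = 1.0000

Case 3: c = 2 > log_2(2) = 1.0000
T(n) = O(n^2) = O(n^2)

For T(n) = 2T(n/2) + O(n^2): log_2(2) = 1.0000. This is Case 3 of the Master Theorem (c > log_b(a), work dominated by root), giving O(n^2).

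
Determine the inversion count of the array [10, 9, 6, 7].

Finding inversions in [10, 9, 6, 7]:

(0, 1): arr[0]=10 > arr[1]=9
(0, 2): arr[0]=10 > arr[2]=6
(0, 3): arr[0]=10 > arr[3]=7
(1, 2): arr[1]=9 > arr[2]=6
(1, 3): arr[1]=9 > arr[3]=7

Total inversions: 5

The array has 5 inversion(s): (0,1), (0,2), (0,3), (1,2), (1,3). Each pair (i,j) satisfies i < j and arr[i] > arr[j].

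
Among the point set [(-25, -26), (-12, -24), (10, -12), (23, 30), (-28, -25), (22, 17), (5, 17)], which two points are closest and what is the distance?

Computing all pairwise distances among 7 points:

d((-25, -26), (-12, -24)) = 13.1529
d((-25, -26), (10, -12)) = 37.6962
d((-25, -26), (23, 30)) = 73.7564
d((-25, -26), (-28, -25)) = 3.1623 <-- minimum
d((-25, -26), (22, 17)) = 63.7024
d((-25, -26), (5, 17)) = 52.4309
d((-12, -24), (10, -12)) = 25.0599
d((-12, -24), (23, 30)) = 64.3506
d((-12, -24), (-28, -25)) = 16.0312
d((-12, -24), (22, 17)) = 53.2635
d((-12, -24), (5, 17)) = 44.3847
d((10, -12), (23, 30)) = 43.9659
d((10, -12), (-28, -25)) = 40.1622
d((10, -12), (22, 17)) = 31.3847
d((10, -12), (5, 17)) = 29.4279
d((23, 30), (-28, -25)) = 75.0067
d((23, 30), (22, 17)) = 13.0384
d((23, 30), (5, 17)) = 22.2036
d((-28, -25), (22, 17)) = 65.2993
d((-28, -25), (5, 17)) = 53.4135
d((22, 17), (5, 17)) = 17.0

Closest pair: (-25, -26) and (-28, -25) with distance 3.1623

The closest pair is (-25, -26) and (-28, -25) with Euclidean distance 3.1623. For 7 points, brute-force pairwise comparison is shown above. For large n, the divide-and-conquer algorithm (sort by x, recurse on halves, check the dividing strip) achieves O(n log n).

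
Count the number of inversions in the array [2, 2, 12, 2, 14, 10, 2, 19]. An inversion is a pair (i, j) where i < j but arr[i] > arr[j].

Finding inversions in [2, 2, 12, 2, 14, 10, 2, 19]:

(2, 3): arr[2]=12 > arr[3]=2
(2, 5): arr[2]=12 > arr[5]=10
(2, 6): arr[2]=12 > arr[6]=2
(4, 5): arr[4]=14 > arr[5]=10
(4, 6): arr[4]=14 > arr[6]=2
(5, 6): arr[5]=10 > arr[6]=2

Total inversions: 6

The array has 6 inversion(s): (2,3), (2,5), (2,6), (4,5), (4,6), (5,6). Each pair (i,j) satisfies i < j and arr[i] > arr[j].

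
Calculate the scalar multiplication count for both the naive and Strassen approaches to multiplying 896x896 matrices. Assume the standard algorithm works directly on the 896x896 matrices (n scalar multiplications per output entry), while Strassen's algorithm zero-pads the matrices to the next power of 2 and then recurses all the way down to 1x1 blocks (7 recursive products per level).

Matrix multiplication for 896x896 matrices:

Strassen's algorithm requires power-of-2 dimensions. Pad 896x896 to 1024x1024 (next power of 2).

Standard algorithm: 896^3 = 719323136 multiplications
Strassen's algorithm: 7^(log2(1024)) = 7^10 = 282475249 multiplications
Savings: 719323136 - 282475249 = 436847887 multiplications

Standard: 719323136 multiplications (896^3). Strassen: 282475249 multiplications (7^10, after padding to 1024x1024). Strassen reduces 8 recursive multiplications to 7 at each level.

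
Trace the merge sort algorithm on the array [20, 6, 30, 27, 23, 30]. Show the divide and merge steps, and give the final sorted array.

Merge sort trace:

Split: [20, 6, 30, 27, 23, 30] -> [20, 6, 30] and [27, 23, 30]
  Split: [20, 6, 30] -> [20] and [6, 30]
    Split: [6, 30] -> [6] and [30]
    Merge: [6] + [30] -> [6, 30]
  Merge: [20] + [6, 30] -> [6, 20, 30]
  Split: [27, 23, 30] -> [27] and [23, 30]
    Split: [23, 30] -> [23] and [30]
    Merge: [23] + [30] -> [23, 30]
  Merge: [27] + [23, 30] -> [23, 27, 30]
Merge: [6, 20, 30] + [23, 27, 30] -> [6, 20, 23, 27, 30, 30]

Final sorted array: [6, 20, 23, 27, 30, 30]

The merge sort proceeds by recursively splitting the array and merging sorted halves.
After all merges, the sorted array is [6, 20, 23, 27, 30, 30].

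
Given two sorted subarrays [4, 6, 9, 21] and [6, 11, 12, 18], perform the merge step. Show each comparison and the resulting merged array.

Merging process:

Compare 4 vs 6: take 4 from left. Merged: [4]
Compare 6 vs 6: take 6 from left. Merged: [4, 6]
Compare 9 vs 6: take 6 from right. Merged: [4, 6, 6]
Compare 9 vs 11: take 9 from left. Merged: [4, 6, 6, 9]
Compare 21 vs 11: take 11 from right. Merged: [4, 6, 6, 9, 11]
Compare 21 vs 12: take 12 from right. Merged: [4, 6, 6, 9, 11, 12]
Compare 21 vs 18: take 18 from right. Merged: [4, 6, 6, 9, 11, 12, 18]
Append remaining from left: [21]. Merged: [4, 6, 6, 9, 11, 12, 18, 21]

Final merged array: [4, 6, 6, 9, 11, 12, 18, 21]
Total comparisons: 7

The merged array is [4, 6, 6, 9, 11, 12, 18, 21], requiring 7 comparisons. The merge step runs in O(n) time where n is the total number of elements.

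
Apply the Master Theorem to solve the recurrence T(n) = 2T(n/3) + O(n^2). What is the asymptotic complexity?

Master Theorem for T(n) = 2T(n/3) + O(n^2):

a = 2, b = 3, c = 2
log_b(a) = log_3(2) = 0.6309

Case 3: c = 2 > log_3(2) = 0.6309
T(n) = O(n^2) = O(n^2)

For T(n) = 2T(n/3) + O(n^2): log_3(2) = 0.6309. This is Case 3 of the Master Theorem (c > log_b(a), work dominated by root), giving O(n^2).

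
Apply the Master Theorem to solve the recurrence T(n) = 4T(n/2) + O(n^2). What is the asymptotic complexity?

Master Theorem for T(n) = 4T(n/2) + O(n^2):

a = 4, b = 2, c = 2
log_b(a) = log_2(4) = 2.0000

Case 2: c = 2 = log_2(4) = 2.0000
T(n) = O(n^2 log n) = O(n^2 log n)

For T(n) = 4T(n/2) + O(n^2): log_2(4) = 2.0000. This is Case 2 of the Master Theorem (c = log_b(a), equal work at all levels), giving O(n^2 log n).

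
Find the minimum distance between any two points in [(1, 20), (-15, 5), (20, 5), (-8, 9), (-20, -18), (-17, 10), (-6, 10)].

Computing all pairwise distances among 7 points:

d((1, 20), (-15, 5)) = 21.9317
d((1, 20), (20, 5)) = 24.2074
d((1, 20), (-8, 9)) = 14.2127
d((1, 20), (-20, -18)) = 43.4166
d((1, 20), (-17, 10)) = 20.5913
d((1, 20), (-6, 10)) = 12.2066
d((-15, 5), (20, 5)) = 35.0
d((-15, 5), (-8, 9)) = 8.0623
d((-15, 5), (-20, -18)) = 23.5372
d((-15, 5), (-17, 10)) = 5.3852
d((-15, 5), (-6, 10)) = 10.2956
d((20, 5), (-8, 9)) = 28.2843
d((20, 5), (-20, -18)) = 46.1411
d((20, 5), (-17, 10)) = 37.3363
d((20, 5), (-6, 10)) = 26.4764
d((-8, 9), (-20, -18)) = 29.5466
d((-8, 9), (-17, 10)) = 9.0554
d((-8, 9), (-6, 10)) = 2.2361 <-- minimum
d((-20, -18), (-17, 10)) = 28.1603
d((-20, -18), (-6, 10)) = 31.305
d((-17, 10), (-6, 10)) = 11.0

Closest pair: (-8, 9) and (-6, 10) with distance 2.2361

The closest pair is (-8, 9) and (-6, 10) with Euclidean distance 2.2361. For 7 points, brute-force pairwise comparison is shown above. For large n, the divide-and-conquer algorithm (sort by x, recurse on halves, check the dividing strip) achieves O(n log n).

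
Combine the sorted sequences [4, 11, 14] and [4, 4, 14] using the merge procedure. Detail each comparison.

Merging process:

Compare 4 vs 4: take 4 from left. Merged: [4]
Compare 11 vs 4: take 4 from right. Merged: [4, 4]
Compare 11 vs 4: take 4 from right. Merged: [4, 4, 4]
Compare 11 vs 14: take 11 from left. Merged: [4, 4, 4, 11]
Compare 14 vs 14: take 14 from left. Merged: [4, 4, 4, 11, 14]
Append remaining from right: [14]. Merged: [4, 4, 4, 11, 14, 14]

Final merged array: [4, 4, 4, 11, 14, 14]
Total comparisons: 5

The merged array is [4, 4, 4, 11, 14, 14], requiring 5 comparisons. The merge step runs in O(n) time where n is the total number of elements.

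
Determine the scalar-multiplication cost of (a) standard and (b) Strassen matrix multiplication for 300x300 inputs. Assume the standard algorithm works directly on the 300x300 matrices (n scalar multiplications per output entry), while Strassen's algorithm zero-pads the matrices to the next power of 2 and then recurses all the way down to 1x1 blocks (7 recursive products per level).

Matrix multiplication for 300x300 matrices:

Strassen's algorithm requires power-of-2 dimensions. Pad 300x300 to 512x512 (next power of 2).

Standard algorithm: 300^3 = 27000000 multiplications
Strassen's algorithm: 7^(log2(512)) = 7^9 = 40353607 multiplications
Difference: 27000000 - 40353607 = -13353607 (Strassen uses MORE here due to padding overhead — for small or just-over-power-of-2 n, padding can outweigh the per-level savings)

Standard: 27000000 multiplications (300^3). Strassen: 40353607 multiplications (7^9, after padding to 512x512). Strassen reduces 8 recursive multiplications to 7 at each level.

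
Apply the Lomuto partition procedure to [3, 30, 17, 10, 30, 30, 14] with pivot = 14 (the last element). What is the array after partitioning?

Lomuto partition with pivot = 14:

Initial array: [3, 30, 17, 10, 30, 30, 14]

arr[0]=3 <= 14: swap with position 0, array becomes [3, 30, 17, 10, 30, 30, 14]
arr[1]=30 > 14: no swap
arr[2]=17 > 14: no swap
arr[3]=10 <= 14: swap with position 1, array becomes [3, 10, 17, 30, 30, 30, 14]
arr[4]=30 > 14: no swap
arr[5]=30 > 14: no swap

Place pivot at position 2: [3, 10, 14, 30, 30, 30, 17]
Pivot position: 2

After partitioning with pivot 14, the array becomes [3, 10, 14, 30, 30, 30, 17]. The pivot is placed at index 2. All elements to the left of the pivot are <= 14, and all elements to the right are > 14.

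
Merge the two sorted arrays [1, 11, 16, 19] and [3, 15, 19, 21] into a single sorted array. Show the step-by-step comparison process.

Merging process:

Compare 1 vs 3: take 1 from left. Merged: [1]
Compare 11 vs 3: take 3 from right. Merged: [1, 3]
Compare 11 vs 15: take 11 from left. Merged: [1, 3, 11]
Compare 16 vs 15: take 15 from right. Merged: [1, 3, 11, 15]
Compare 16 vs 19: take 16 from left. Merged: [1, 3, 11, 15, 16]
Compare 19 vs 19: take 19 from left. Merged: [1, 3, 11, 15, 16, 19]
Append remaining from right: [19, 21]. Merged: [1, 3, 11, 15, 16, 19, 19, 21]

Final merged array: [1, 3, 11, 15, 16, 19, 19, 21]
Total comparisons: 6

The merged array is [1, 3, 11, 15, 16, 19, 19, 21], requiring 6 comparisons. The merge step runs in O(n) time where n is the total number of elements.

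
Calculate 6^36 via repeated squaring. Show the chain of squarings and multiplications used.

Computing 6^36 by squaring (build up from 6^1; each line after the first costs one multiplication):

6^1 = 6
6^2 = (6^1)^2 = 6^2 = 36
6^4 = (6^2)^2 = 36^2 = 1296
6^8 = (6^4)^2 = 1296^2 = 1679616
6^9 = 6 * 6^8 = 6 * 1679616 = 10077696
6^18 = (6^9)^2 = 10077696^2 = 101559956668416
6^36 = (6^18)^2 = 101559956668416^2 = 10314424798490535546171949056

Result: 10314424798490535546171949056
Multiplications needed: 6 (6 lines after 6^1)

6^36 = 10314424798490535546171949056. Using exponentiation by squaring, this requires 6 multiplications. The key idea: if the exponent is even, square the half-power; if odd, multiply by the base once.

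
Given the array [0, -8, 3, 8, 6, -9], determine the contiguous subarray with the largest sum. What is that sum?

Using Kadane's algorithm on [0, -8, 3, 8, 6, -9]:

Scanning through the array:
Position 1 (value -8): max_ending_here = -8, max_so_far = 0
Position 2 (value 3): max_ending_here = 3, max_so_far = 3
Position 3 (value 8): max_ending_here = 11, max_so_far = 11
Position 4 (value 6): max_ending_here = 17, max_so_far = 17
Position 5 (value -9): max_ending_here = 8, max_so_far = 17

Maximum subarray: [3, 8, 6]
Maximum sum: 17

The maximum subarray is [3, 8, 6] with sum 17. This subarray runs from index 2 to index 4.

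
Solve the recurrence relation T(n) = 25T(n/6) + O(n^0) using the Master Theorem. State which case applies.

Master Theorem for T(n) = 25T(n/6) + O(n^0):

a = 25, b = 6, c = 0
log_b(a) = log_6(25) = 1.7965

Case 1: c = 0 < log_6(25) = 1.7965
T(n) = O(n^(log_6 25))

For T(n) = 25T(n/6) + O(n^0): log_6(25) = 1.7965. This is Case 1 of the Master Theorem (c < log_b(a), work dominated by leaves), giving O(n^(log_6 25)).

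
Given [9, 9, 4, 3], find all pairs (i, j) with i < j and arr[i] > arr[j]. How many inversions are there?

Finding inversions in [9, 9, 4, 3]:

(0, 2): arr[0]=9 > arr[2]=4
(0, 3): arr[0]=9 > arr[3]=3
(1, 2): arr[1]=9 > arr[2]=4
(1, 3): arr[1]=9 > arr[3]=3
(2, 3): arr[2]=4 > arr[3]=3

Total inversions: 5

The array has 5 inversion(s): (0,2), (0,3), (1,2), (1,3), (2,3). Each pair (i,j) satisfies i < j and arr[i] > arr[j].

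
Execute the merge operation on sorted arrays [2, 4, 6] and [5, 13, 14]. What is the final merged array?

Merging process:

Compare 2 vs 5: take 2 from left. Merged: [2]
Compare 4 vs 5: take 4 from left. Merged: [2, 4]
Compare 6 vs 5: take 5 from right. Merged: [2, 4, 5]
Compare 6 vs 13: take 6 from left. Merged: [2, 4, 5, 6]
Append remaining from right: [13, 14]. Merged: [2, 4, 5, 6, 13, 14]

Final merged array: [2, 4, 5, 6, 13, 14]
Total comparisons: 4

The merged array is [2, 4, 5, 6, 13, 14], requiring 4 comparisons. The merge step runs in O(n) time where n is the total number of elements.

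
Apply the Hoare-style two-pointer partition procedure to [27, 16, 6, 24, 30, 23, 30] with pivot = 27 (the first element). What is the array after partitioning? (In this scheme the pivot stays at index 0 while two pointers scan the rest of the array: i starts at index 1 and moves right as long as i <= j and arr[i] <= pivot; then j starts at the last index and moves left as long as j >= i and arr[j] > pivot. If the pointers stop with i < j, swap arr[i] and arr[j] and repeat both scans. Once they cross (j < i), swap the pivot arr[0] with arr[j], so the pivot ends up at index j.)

Hoare-style two-pointer partition with pivot = 27:

Initial array: [27, 16, 6, 24, 30, 23, 30]

Pointers start at i = 1, j = 6.
i stops at index 4 (arr[4]=30 > 27), j stops at index 5 (arr[5]=23 <= 27): swap arr[4] and arr[5], array becomes [27, 16, 6, 24, 23, 30, 30]
i ends at 5, j ends at 4: the pointers have crossed (j < i), so scanning stops.

Swap pivot arr[0] with arr[4] to place pivot at position 4: [23, 16, 6, 24, 27, 30, 30]
Pivot position: 4

After partitioning with pivot 27, the array becomes [23, 16, 6, 24, 27, 30, 30]. The pivot is placed at index 4. All elements to the left of the pivot are <= 27, and all elements to the right are > 27.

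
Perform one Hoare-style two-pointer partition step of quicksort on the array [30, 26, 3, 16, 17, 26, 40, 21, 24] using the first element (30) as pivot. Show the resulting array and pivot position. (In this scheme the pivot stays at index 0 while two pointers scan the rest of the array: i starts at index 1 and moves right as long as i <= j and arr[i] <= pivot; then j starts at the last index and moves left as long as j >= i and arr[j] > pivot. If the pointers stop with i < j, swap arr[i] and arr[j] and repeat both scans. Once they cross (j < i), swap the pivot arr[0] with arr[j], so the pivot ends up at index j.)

Hoare-style two-pointer partition with pivot = 30:

Initial array: [30, 26, 3, 16, 17, 26, 40, 21, 24]

Pointers start at i = 1, j = 8.
i stops at index 6 (arr[6]=40 > 30), j stops at index 8 (arr[8]=24 <= 30): swap arr[6] and arr[8], array becomes [30, 26, 3, 16, 17, 26, 24, 21, 40]
i ends at 8, j ends at 7: the pointers have crossed (j < i), so scanning stops.

Swap pivot arr[0] with arr[7] to place pivot at position 7: [21, 26, 3, 16, 17, 26, 24, 30, 40]
Pivot position: 7

After partitioning with pivot 30, the array becomes [21, 26, 3, 16, 17, 26, 24, 30, 40]. The pivot is placed at index 7. All elements to the left of the pivot are <= 30, and all elements to the right are > 30.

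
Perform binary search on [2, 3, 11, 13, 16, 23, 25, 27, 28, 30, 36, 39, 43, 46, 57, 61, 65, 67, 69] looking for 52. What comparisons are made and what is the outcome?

Binary search for 52 in [2, 3, 11, 13, 16, 23, 25, 27, 28, 30, 36, 39, 43, 46, 57, 61, 65, 67, 69]:

lo=0, hi=18, mid=9, arr[mid]=30 -> 30 < 52, search right half
lo=10, hi=18, mid=14, arr[mid]=57 -> 57 > 52, search left half
lo=10, hi=13, mid=11, arr[mid]=39 -> 39 < 52, search right half
lo=12, hi=13, mid=12, arr[mid]=43 -> 43 < 52, search right half
lo=13, hi=13, mid=13, arr[mid]=46 -> 46 < 52, search right half
lo=14 > hi=13, target 52 not found

Binary search determines that 52 is not in the array after 5 comparisons. The search space was exhausted without finding the target.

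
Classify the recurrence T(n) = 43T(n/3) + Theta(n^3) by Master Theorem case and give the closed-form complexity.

Master Theorem for T(n) = 43T(n/3) + O(n^3):

a = 43, b = 3, c = 3
log_b(a) = log_3(43) = 3.4236

Case 1: c = 3 < log_3(43) = 3.4236
T(n) = O(n^(log_3 43))

For T(n) = 43T(n/3) + O(n^3): log_3(43) = 3.4236. This is Case 1 of the Master Theorem (c < log_b(a), work dominated by leaves), giving O(n^(log_3 43)).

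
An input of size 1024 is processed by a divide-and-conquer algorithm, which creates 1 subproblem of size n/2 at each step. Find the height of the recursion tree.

For divide and conquer with division factor 2:

Problem sizes at each level:
Level 0: 1024
Level 1: 512
Level 2: 256
Level 3: 128
Level 4: 64
Level 5: 32
Level 6: 16
Level 7: 8
Level 8: 4
Level 9: 2
Level 10: 1

The root is level 0 and the size-1 base case is level 10 (the tree spans levels 0 through 10, i.e. 11 levels counting the root), so the depth is the number of divisions: log_2(1024) = 10

The recursion tree depth is log_2(1024) = 10. At each level, the problem size is divided by 2, so it takes 10 divisions to reduce to a base case of size 1. The algorithm makes 1 recursive call at each level.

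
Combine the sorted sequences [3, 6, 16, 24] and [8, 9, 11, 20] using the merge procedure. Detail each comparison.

Merging process:

Compare 3 vs 8: take 3 from left. Merged: [3]
Compare 6 vs 8: take 6 from left. Merged: [3, 6]
Compare 16 vs 8: take 8 from right. Merged: [3, 6, 8]
Compare 16 vs 9: take 9 from right. Merged: [3, 6, 8, 9]
Compare 16 vs 11: take 11 from right. Merged: [3, 6, 8, 9, 11]
Compare 16 vs 20: take 16 from left. Merged: [3, 6, 8, 9, 11, 16]
Compare 24 vs 20: take 20 from right. Merged: [3, 6, 8, 9, 11, 16, 20]
Append remaining from left: [24]. Merged: [3, 6, 8, 9, 11, 16, 20, 24]

Final merged array: [3, 6, 8, 9, 11, 16, 20, 24]
Total comparisons: 7

The merged array is [3, 6, 8, 9, 11, 16, 20, 24], requiring 7 comparisons. The merge step runs in O(n) time where n is the total number of elements.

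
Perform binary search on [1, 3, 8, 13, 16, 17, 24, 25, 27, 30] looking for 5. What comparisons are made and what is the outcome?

Binary search for 5 in [1, 3, 8, 13, 16, 17, 24, 25, 27, 30]:

lo=0, hi=9, mid=4, arr[mid]=16 -> 16 > 5, search left half
lo=0, hi=3, mid=1, arr[mid]=3 -> 3 < 5, search right half
lo=2, hi=3, mid=2, arr[mid]=8 -> 8 > 5, search left half
lo=2 > hi=1, target 5 not found

Binary search determines that 5 is not in the array after 3 comparisons. The search space was exhausted without finding the target.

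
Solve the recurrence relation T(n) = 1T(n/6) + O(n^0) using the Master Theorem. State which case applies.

Master Theorem for T(n) = 1T(n/6) + O(n^0):

a = 1, b = 6, c = 0
log_b(a) = log_6(1) = 0.0000

Case 2: c = 0 = log_6(1) = 0.0000
T(n) = O(n^0 log n) = O(log n)

For T(n) = 1T(n/6) + O(n^0): log_6(1) = 0.0000. This is Case 2 of the Master Theorem (c = log_b(a), equal work at all levels), giving O(log n).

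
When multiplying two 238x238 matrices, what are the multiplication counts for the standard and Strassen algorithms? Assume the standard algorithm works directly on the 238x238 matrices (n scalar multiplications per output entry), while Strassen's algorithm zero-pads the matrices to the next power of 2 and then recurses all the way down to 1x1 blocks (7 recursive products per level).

Matrix multiplication for 238x238 matrices:

Strassen's algorithm requires power-of-2 dimensions. Pad 238x238 to 256x256 (next power of 2).

Standard algorithm: 238^3 = 13481272 multiplications
Strassen's algorithm: 7^(log2(256)) = 7^8 = 5764801 multiplications
Savings: 13481272 - 5764801 = 7716471 multiplications

Standard: 13481272 multiplications (238^3). Strassen: 5764801 multiplications (7^8, after padding to 256x256). Strassen reduces 8 recursive multiplications to 7 at each level.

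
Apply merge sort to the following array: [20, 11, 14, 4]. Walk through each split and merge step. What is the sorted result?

Merge sort trace:

Split: [20, 11, 14, 4] -> [20, 11] and [14, 4]
  Split: [20, 11] -> [20] and [11]
  Merge: [20] + [11] -> [11, 20]
  Split: [14, 4] -> [14] and [4]
  Merge: [14] + [4] -> [4, 14]
Merge: [11, 20] + [4, 14] -> [4, 11, 14, 20]

Final sorted array: [4, 11, 14, 20]

The merge sort proceeds by recursively splitting the array and merging sorted halves.
After all merges, the sorted array is [4, 11, 14, 20].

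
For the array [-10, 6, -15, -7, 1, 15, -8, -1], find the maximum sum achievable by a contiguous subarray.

Using Kadane's algorithm on [-10, 6, -15, -7, 1, 15, -8, -1]:

Scanning through the array:
Position 1 (value 6): max_ending_here = 6, max_so_far = 6
Position 2 (value -15): max_ending_here = -9, max_so_far = 6
Position 3 (value -7): max_ending_here = -7, max_so_far = 6
Position 4 (value 1): max_ending_here = 1, max_so_far = 6
Position 5 (value 15): max_ending_here = 16, max_so_far = 16
Position 6 (value -8): max_ending_here = 8, max_so_far = 16
Position 7 (value -1): max_ending_here = 7, max_so_far = 16

Maximum subarray: [1, 15]
Maximum sum: 16

The maximum subarray is [1, 15] with sum 16. This subarray runs from index 4 to index 5.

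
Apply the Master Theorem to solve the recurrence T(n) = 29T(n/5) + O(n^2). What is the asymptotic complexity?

Master Theorem for T(n) = 29T(n/5) + O(n^2):

a = 29, b = 5, c = 2
log_b(a) = log_5(29) = 2.0922

Case 1: c = 2 < log_5(29) = 2.0922
T(n) = O(n^(log_5 29))

For T(n) = 29T(n/5) + O(n^2): log_5(29) = 2.0922. This is Case 1 of the Master Theorem (c < log_b(a), work dominated by leaves), giving O(n^(log_5 29)).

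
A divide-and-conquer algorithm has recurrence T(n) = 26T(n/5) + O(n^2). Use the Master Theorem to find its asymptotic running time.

Master Theorem for T(n) = 26T(n/5) + O(n^2):

a = 26, b = 5, c = 2
log_b(a) = log_5(26) = 2.0244

Case 1: c = 2 < log_5(26) = 2.0244
T(n) = O(n^(log_5 26))

For T(n) = 26T(n/5) + O(n^2): log_5(26) = 2.0244. This is Case 1 of the Master Theorem (c < log_b(a), work dominated by leaves), giving O(n^(log_5 26)).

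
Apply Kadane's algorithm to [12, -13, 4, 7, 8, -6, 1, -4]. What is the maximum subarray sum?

Using Kadane's algorithm on [12, -13, 4, 7, 8, -6, 1, -4]:

Scanning through the array:
Position 1 (value -13): max_ending_here = -1, max_so_far = 12
Position 2 (value 4): max_ending_here = 4, max_so_far = 12
Position 3 (value 7): max_ending_here = 11, max_so_far = 12
Position 4 (value 8): max_ending_here = 19, max_so_far = 19
Position 5 (value -6): max_ending_here = 13, max_so_far = 19
Position 6 (value 1): max_ending_here = 14, max_so_far = 19
Position 7 (value -4): max_ending_here = 10, max_so_far = 19

Maximum subarray: [4, 7, 8]
Maximum sum: 19

The maximum subarray is [4, 7, 8] with sum 19. This subarray runs from index 2 to index 4.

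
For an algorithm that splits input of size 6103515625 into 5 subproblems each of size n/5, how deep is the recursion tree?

For divide and conquer with division factor 5:

Problem sizes at each level:
Level 0: 6103515625
Level 1: 1220703125
Level 2: 244140625
Level 3: 48828125
Level 4: 9765625
Level 5: 1953125
Level 6: 390625
Level 7: 78125
Level 8: 15625
Level 9: 3125
Level 10: 625
Level 11: 125
Level 12: 25
Level 13: 5
Level 14: 1

The root is level 0 and the size-1 base case is level 14 (the tree spans levels 0 through 14, i.e. 15 levels counting the root), so the depth is the number of divisions: log_5(6103515625) = 14

The recursion tree depth is log_5(6103515625) = 14. At each level, the problem size is divided by 5, so it takes 14 divisions to reduce to a base case of size 1. The algorithm makes 5 recursive calls at each level.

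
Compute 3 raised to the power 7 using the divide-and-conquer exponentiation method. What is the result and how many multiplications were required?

Computing 3^7 by squaring (build up from 3^1; each line after the first costs one multiplication):

3^1 = 3
3^2 = (3^1)^2 = 3^2 = 9
3^3 = 3 * 3^2 = 3 * 9 = 27
3^6 = (3^3)^2 = 27^2 = 729
3^7 = 3 * 3^6 = 3 * 729 = 2187

Result: 2187
Multiplications needed: 4 (4 lines after 3^1)

3^7 = 2187. Using exponentiation by squaring, this requires 4 multiplications. The key idea: if the exponent is even, square the half-power; if odd, multiply by the base once.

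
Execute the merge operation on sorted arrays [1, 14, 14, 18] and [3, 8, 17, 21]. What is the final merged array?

Merging process:

Compare 1 vs 3: take 1 from left. Merged: [1]
Compare 14 vs 3: take 3 from right. Merged: [1, 3]
Compare 14 vs 8: take 8 from right. Merged: [1, 3, 8]
Compare 14 vs 17: take 14 from left. Merged: [1, 3, 8, 14]
Compare 14 vs 17: take 14 from left. Merged: [1, 3, 8, 14, 14]
Compare 18 vs 17: take 17 from right. Merged: [1, 3, 8, 14, 14, 17]
Compare 18 vs 21: take 18 from left. Merged: [1, 3, 8, 14, 14, 17, 18]
Append remaining from right: [21]. Merged: [1, 3, 8, 14, 14, 17, 18, 21]

Final merged array: [1, 3, 8, 14, 14, 17, 18, 21]
Total comparisons: 7

The merged array is [1, 3, 8, 14, 14, 17, 18, 21], requiring 7 comparisons. The merge step runs in O(n) time where n is the total number of elements.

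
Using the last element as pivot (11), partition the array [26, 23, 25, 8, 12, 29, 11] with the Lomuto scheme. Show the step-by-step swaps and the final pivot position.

Lomuto partition with pivot = 11:

Initial array: [26, 23, 25, 8, 12, 29, 11]

arr[0]=26 > 11: no swap
arr[1]=23 > 11: no swap
arr[2]=25 > 11: no swap
arr[3]=8 <= 11: swap with position 0, array becomes [8, 23, 25, 26, 12, 29, 11]
arr[4]=12 > 11: no swap
arr[5]=29 > 11: no swap

Place pivot at position 1: [8, 11, 25, 26, 12, 29, 23]
Pivot position: 1

After partitioning with pivot 11, the array becomes [8, 11, 25, 26, 12, 29, 23]. The pivot is placed at index 1. All elements to the left of the pivot are <= 11, and all elements to the right are > 11.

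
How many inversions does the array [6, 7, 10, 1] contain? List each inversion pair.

Finding inversions in [6, 7, 10, 1]:

(0, 3): arr[0]=6 > arr[3]=1
(1, 3): arr[1]=7 > arr[3]=1
(2, 3): arr[2]=10 > arr[3]=1

Total inversions: 3

The array has 3 inversion(s): (0,3), (1,3), (2,3). Each pair (i,j) satisfies i < j and arr[i] > arr[j].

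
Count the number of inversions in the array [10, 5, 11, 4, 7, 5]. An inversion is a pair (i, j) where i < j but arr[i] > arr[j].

Finding inversions in [10, 5, 11, 4, 7, 5]:

(0, 1): arr[0]=10 > arr[1]=5
(0, 3): arr[0]=10 > arr[3]=4
(0, 4): arr[0]=10 > arr[4]=7
(0, 5): arr[0]=10 > arr[5]=5
(1, 3): arr[1]=5 > arr[3]=4
(2, 3): arr[2]=11 > arr[3]=4
(2, 4): arr[2]=11 > arr[4]=7
(2, 5): arr[2]=11 > arr[5]=5
(4, 5): arr[4]=7 > arr[5]=5

Total inversions: 9

The array has 9 inversion(s): (0,1), (0,3), (0,4), (0,5), (1,3), (2,3), (2,4), (2,5), (4,5). Each pair (i,j) satisfies i < j and arr[i] > arr[j].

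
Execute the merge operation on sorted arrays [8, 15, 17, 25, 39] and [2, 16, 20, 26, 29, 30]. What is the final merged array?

Merging process:

Compare 8 vs 2: take 2 from right. Merged: [2]
Compare 8 vs 16: take 8 from left. Merged: [2, 8]
Compare 15 vs 16: take 15 from left. Merged: [2, 8, 15]
Compare 17 vs 16: take 16 from right. Merged: [2, 8, 15, 16]
Compare 17 vs 20: take 17 from left. Merged: [2, 8, 15, 16, 17]
Compare 25 vs 20: take 20 from right. Merged: [2, 8, 15, 16, 17, 20]
Compare 25 vs 26: take 25 from left. Merged: [2, 8, 15, 16, 17, 20, 25]
Compare 39 vs 26: take 26 from right. Merged: [2, 8, 15, 16, 17, 20, 25, 26]
Compare 39 vs 29: take 29 from right. Merged: [2, 8, 15, 16, 17, 20, 25, 26, 29]
Compare 39 vs 30: take 30 from right. Merged: [2, 8, 15, 16, 17, 20, 25, 26, 29, 30]
Append remaining from left: [39]. Merged: [2, 8, 15, 16, 17, 20, 25, 26, 29, 30, 39]

Final merged array: [2, 8, 15, 16, 17, 20, 25, 26, 29, 30, 39]
Total comparisons: 10

The merged array is [2, 8, 15, 16, 17, 20, 25, 26, 29, 30, 39], requiring 10 comparisons. The merge step runs in O(n) time where n is the total number of elements.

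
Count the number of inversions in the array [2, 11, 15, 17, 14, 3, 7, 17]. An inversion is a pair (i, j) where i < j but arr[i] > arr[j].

Finding inversions in [2, 11, 15, 17, 14, 3, 7, 17]:

(1, 5): arr[1]=11 > arr[5]=3
(1, 6): arr[1]=11 > arr[6]=7
(2, 4): arr[2]=15 > arr[4]=14
(2, 5): arr[2]=15 > arr[5]=3
(2, 6): arr[2]=15 > arr[6]=7
(3, 4): arr[3]=17 > arr[4]=14
(3, 5): arr[3]=17 > arr[5]=3
(3, 6): arr[3]=17 > arr[6]=7
(4, 5): arr[4]=14 > arr[5]=3
(4, 6): arr[4]=14 > arr[6]=7

Total inversions: 10

The array has 10 inversion(s): (1,5), (1,6), (2,4), (2,5), (2,6), (3,4), (3,5), (3,6), (4,5), (4,6). Each pair (i,j) satisfies i < j and arr[i] > arr[j].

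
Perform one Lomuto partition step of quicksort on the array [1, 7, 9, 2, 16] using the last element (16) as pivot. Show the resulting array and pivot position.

Lomuto partition with pivot = 16:

Initial array: [1, 7, 9, 2, 16]

arr[0]=1 <= 16: swap with position 0, array becomes [1, 7, 9, 2, 16]
arr[1]=7 <= 16: swap with position 1, array becomes [1, 7, 9, 2, 16]
arr[2]=9 <= 16: swap with position 2, array becomes [1, 7, 9, 2, 16]
arr[3]=2 <= 16: swap with position 3, array becomes [1, 7, 9, 2, 16]

Place pivot at position 4: [1, 7, 9, 2, 16]
Pivot position: 4

After partitioning with pivot 16, the array becomes [1, 7, 9, 2, 16]. The pivot is placed at index 4. All elements to the left of the pivot are <= 16, and all elements to the right are > 16.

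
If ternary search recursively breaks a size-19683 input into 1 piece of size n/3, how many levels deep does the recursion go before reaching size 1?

For divide and conquer with division factor 3:

Problem sizes at each level:
Level 0: 19683
Level 1: 6561
Level 2: 2187
Level 3: 729
Level 4: 243
Level 5: 81
Level 6: 27
Level 7: 9
Level 8: 3
Level 9: 1

The root is level 0 and the size-1 base case is level 9 (the tree spans levels 0 through 9, i.e. 10 levels counting the root), so the depth is the number of divisions: log_3(19683) = 9

The recursion tree depth is log_3(19683) = 9. At each level, the problem size is divided by 3, so it takes 9 divisions to reduce to a base case of size 1. The algorithm makes 1 recursive call at each level.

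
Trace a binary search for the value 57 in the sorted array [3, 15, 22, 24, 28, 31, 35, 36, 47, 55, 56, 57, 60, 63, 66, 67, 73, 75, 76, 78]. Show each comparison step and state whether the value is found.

Binary search for 57 in [3, 15, 22, 24, 28, 31, 35, 36, 47, 55, 56, 57, 60, 63, 66, 67, 73, 75, 76, 78]:

lo=0, hi=19, mid=9, arr[mid]=55 -> 55 < 57, search right half
lo=10, hi=19, mid=14, arr[mid]=66 -> 66 > 57, search left half
lo=10, hi=13, mid=11, arr[mid]=57 -> Found target at index 11!

Binary search finds 57 at index 11 after 3 comparisons. The search repeatedly halves the search space by comparing with the middle element.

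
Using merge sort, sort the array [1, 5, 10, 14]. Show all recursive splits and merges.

Merge sort trace:

Split: [1, 5, 10, 14] -> [1, 5] and [10, 14]
  Split: [1, 5] -> [1] and [5]
  Merge: [1] + [5] -> [1, 5]
  Split: [10, 14] -> [10] and [14]
  Merge: [10] + [14] -> [10, 14]
Merge: [1, 5] + [10, 14] -> [1, 5, 10, 14]

Final sorted array: [1, 5, 10, 14]

The merge sort proceeds by recursively splitting the array and merging sorted halves.
After all merges, the sorted array is [1, 5, 10, 14].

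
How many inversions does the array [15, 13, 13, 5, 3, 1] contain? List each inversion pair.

Finding inversions in [15, 13, 13, 5, 3, 1]:

(0, 1): arr[0]=15 > arr[1]=13
(0, 2): arr[0]=15 > arr[2]=13
(0, 3): arr[0]=15 > arr[3]=5
(0, 4): arr[0]=15 > arr[4]=3
(0, 5): arr[0]=15 > arr[5]=1
(1, 3): arr[1]=13 > arr[3]=5
(1, 4): arr[1]=13 > arr[4]=3
(1, 5): arr[1]=13 > arr[5]=1
(2, 3): arr[2]=13 > arr[3]=5
(2, 4): arr[2]=13 > arr[4]=3
(2, 5): arr[2]=13 > arr[5]=1
(3, 4): arr[3]=5 > arr[4]=3
(3, 5): arr[3]=5 > arr[5]=1
(4, 5): arr[4]=3 > arr[5]=1

Total inversions: 14

The array has 14 inversion(s): (0,1), (0,2), (0,3), (0,4), (0,5), (1,3), (1,4), (1,5), (2,3), (2,4), (2,5), (3,4), (3,5), (4,5). Each pair (i,j) satisfies i < j and arr[i] > arr[j].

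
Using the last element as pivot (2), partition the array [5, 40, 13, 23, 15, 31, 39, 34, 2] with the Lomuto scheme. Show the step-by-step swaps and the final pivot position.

Lomuto partition with pivot = 2:

Initial array: [5, 40, 13, 23, 15, 31, 39, 34, 2]

arr[0]=5 > 2: no swap
arr[1]=40 > 2: no swap
arr[2]=13 > 2: no swap
arr[3]=23 > 2: no swap
arr[4]=15 > 2: no swap
arr[5]=31 > 2: no swap
arr[6]=39 > 2: no swap
arr[7]=34 > 2: no swap

Place pivot at position 0: [2, 40, 13, 23, 15, 31, 39, 34, 5]
Pivot position: 0

After partitioning with pivot 2, the array becomes [2, 40, 13, 23, 15, 31, 39, 34, 5]. The pivot is placed at index 0. All elements to the left of the pivot are <= 2, and all elements to the right are > 2.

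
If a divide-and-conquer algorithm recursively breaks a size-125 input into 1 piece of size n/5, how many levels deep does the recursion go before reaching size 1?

For divide and conquer with division factor 5:

Problem sizes at each level:
Level 0: 125
Level 1: 25
Level 2: 5
Level 3: 1

The root is level 0 and the size-1 base case is level 3 (the tree spans levels 0 through 3, i.e. 4 levels counting the root), so the depth is the number of divisions: log_5(125) = 3

The recursion tree depth is log_5(125) = 3. At each level, the problem size is divided by 5, so it takes 3 divisions to reduce to a base case of size 1. The algorithm makes 1 recursive call at each level.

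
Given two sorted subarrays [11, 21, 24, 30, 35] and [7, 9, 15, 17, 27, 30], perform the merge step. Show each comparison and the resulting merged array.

Merging process:

Compare 11 vs 7: take 7 from right. Merged: [7]
Compare 11 vs 9: take 9 from right. Merged: [7, 9]
Compare 11 vs 15: take 11 from left. Merged: [7, 9, 11]
Compare 21 vs 15: take 15 from right. Merged: [7, 9, 11, 15]
Compare 21 vs 17: take 17 from right. Merged: [7, 9, 11, 15, 17]
Compare 21 vs 27: take 21 from left. Merged: [7, 9, 11, 15, 17, 21]
Compare 24 vs 27: take 24 from left. Merged: [7, 9, 11, 15, 17, 21, 24]
Compare 30 vs 27: take 27 from right. Merged: [7, 9, 11, 15, 17, 21, 24, 27]
Compare 30 vs 30: take 30 from left. Merged: [7, 9, 11, 15, 17, 21, 24, 27, 30]
Compare 35 vs 30: take 30 from right. Merged: [7, 9, 11, 15, 17, 21, 24, 27, 30, 30]
Append remaining from left: [35]. Merged: [7, 9, 11, 15, 17, 21, 24, 27, 30, 30, 35]

Final merged array: [7, 9, 11, 15, 17, 21, 24, 27, 30, 30, 35]
Total comparisons: 10

The merged array is [7, 9, 11, 15, 17, 21, 24, 27, 30, 30, 35], requiring 10 comparisons. The merge step runs in O(n) time where n is the total number of elements.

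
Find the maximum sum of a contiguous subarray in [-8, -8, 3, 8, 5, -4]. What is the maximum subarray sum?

Using Kadane's algorithm on [-8, -8, 3, 8, 5, -4]:

Scanning through the array:
Position 1 (value -8): max_ending_here = -8, max_so_far = -8
Position 2 (value 3): max_ending_here = 3, max_so_far = 3
Position 3 (value 8): max_ending_here = 11, max_so_far = 11
Position 4 (value 5): max_ending_here = 16, max_so_far = 16
Position 5 (value -4): max_ending_here = 12, max_so_far = 16

Maximum subarray: [3, 8, 5]
Maximum sum: 16

The maximum subarray is [3, 8, 5] with sum 16. This subarray runs from index 2 to index 4.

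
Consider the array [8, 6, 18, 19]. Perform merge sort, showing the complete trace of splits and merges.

Merge sort trace:

Split: [8, 6, 18, 19] -> [8, 6] and [18, 19]
  Split: [8, 6] -> [8] and [6]
  Merge: [8] + [6] -> [6, 8]
  Split: [18, 19] -> [18] and [19]
  Merge: [18] + [19] -> [18, 19]
Merge: [6, 8] + [18, 19] -> [6, 8, 18, 19]

Final sorted array: [6, 8, 18, 19]

The merge sort proceeds by recursively splitting the array and merging sorted halves.
After all merges, the sorted array is [6, 8, 18, 19].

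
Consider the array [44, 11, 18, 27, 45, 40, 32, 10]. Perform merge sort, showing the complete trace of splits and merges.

Merge sort trace:

Split: [44, 11, 18, 27, 45, 40, 32, 10] -> [44, 11, 18, 27] and [45, 40, 32, 10]
  Split: [44, 11, 18, 27] -> [44, 11] and [18, 27]
    Split: [44, 11] -> [44] and [11]
    Merge: [44] + [11] -> [11, 44]
    Split: [18, 27] -> [18] and [27]
    Merge: [18] + [27] -> [18, 27]
  Merge: [11, 44] + [18, 27] -> [11, 18, 27, 44]
  Split: [45, 40, 32, 10] -> [45, 40] and [32, 10]
    Split: [45, 40] -> [45] and [40]
    Merge: [45] + [40] -> [40, 45]
    Split: [32, 10] -> [32] and [10]
    Merge: [32] + [10] -> [10, 32]
  Merge: [40, 45] + [10, 32] -> [10, 32, 40, 45]
Merge: [11, 18, 27, 44] + [10, 32, 40, 45] -> [10, 11, 18, 27, 32, 40, 44, 45]

Final sorted array: [10, 11, 18, 27, 32, 40, 44, 45]

The merge sort proceeds by recursively splitting the array and merging sorted halves.
After all merges, the sorted array is [10, 11, 18, 27, 32, 40, 44, 45].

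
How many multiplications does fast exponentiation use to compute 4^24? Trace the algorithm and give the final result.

Computing 4^24 by squaring (build up from 4^1; each line after the first costs one multiplication):

4^1 = 4
4^2 = (4^1)^2 = 4^2 = 16
4^3 = 4 * 4^2 = 4 * 16 = 64
4^6 = (4^3)^2 = 64^2 = 4096
4^12 = (4^6)^2 = 4096^2 = 16777216
4^24 = (4^12)^2 = 16777216^2 = 281474976710656

Result: 281474976710656
Multiplications needed: 5 (5 lines after 4^1)

4^24 = 281474976710656. Using exponentiation by squaring, this requires 5 multiplications. The key idea: if the exponent is even, square the half-power; if odd, multiply by the base once.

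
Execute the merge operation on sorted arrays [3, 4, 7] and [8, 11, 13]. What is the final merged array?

Merging process:

Compare 3 vs 8: take 3 from left. Merged: [3]
Compare 4 vs 8: take 4 from left. Merged: [3, 4]
Compare 7 vs 8: take 7 from left. Merged: [3, 4, 7]
Append remaining from right: [8, 11, 13]. Merged: [3, 4, 7, 8, 11, 13]

Final merged array: [3, 4, 7, 8, 11, 13]
Total comparisons: 3

The merged array is [3, 4, 7, 8, 11, 13], requiring 3 comparisons. The merge step runs in O(n) time where n is the total number of elements.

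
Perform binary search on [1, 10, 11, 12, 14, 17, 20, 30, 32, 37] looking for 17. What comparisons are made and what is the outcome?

Binary search for 17 in [1, 10, 11, 12, 14, 17, 20, 30, 32, 37]:

lo=0, hi=9, mid=4, arr[mid]=14 -> 14 < 17, search right half
lo=5, hi=9, mid=7, arr[mid]=30 -> 30 > 17, search left half
lo=5, hi=6, mid=5, arr[mid]=17 -> Found target at index 5!

Binary search finds 17 at index 5 after 3 comparisons. The search repeatedly halves the search space by comparing with the middle element.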